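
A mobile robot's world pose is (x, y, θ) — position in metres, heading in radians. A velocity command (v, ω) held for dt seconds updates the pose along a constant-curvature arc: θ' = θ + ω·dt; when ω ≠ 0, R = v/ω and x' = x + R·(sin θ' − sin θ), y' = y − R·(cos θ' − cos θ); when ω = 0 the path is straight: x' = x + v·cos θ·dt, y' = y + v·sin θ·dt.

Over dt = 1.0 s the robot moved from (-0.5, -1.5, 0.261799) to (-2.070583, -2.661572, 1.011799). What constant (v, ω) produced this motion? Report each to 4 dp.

v = -2.0000, ω = 0.7500

Δθ = 1.011799 − 0.261799 = 0.750000
ω = Δθ/dt = 0.750000/1.0 = 0.7500
R = Δx/(sin θ' − sin θ) = -2.6667
v = R·ω = -2.6667·0.7500 = -2.0000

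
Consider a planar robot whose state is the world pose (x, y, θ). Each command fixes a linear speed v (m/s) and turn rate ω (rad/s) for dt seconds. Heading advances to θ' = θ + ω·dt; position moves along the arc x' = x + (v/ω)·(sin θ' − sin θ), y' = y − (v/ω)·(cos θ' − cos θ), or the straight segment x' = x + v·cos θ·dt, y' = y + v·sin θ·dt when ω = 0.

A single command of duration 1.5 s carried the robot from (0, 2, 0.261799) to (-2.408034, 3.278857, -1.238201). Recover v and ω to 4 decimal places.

v = -2.0000, ω = -1.0000

Δθ = -1.238201 − 0.261799 = -1.500000
ω = Δθ/dt = -1.500000/1.5 = -1.0000
R = Δx/(sin θ' − sin θ) = 2.0000
v = R·ω = 2.0000·-1.0000 = -2.0000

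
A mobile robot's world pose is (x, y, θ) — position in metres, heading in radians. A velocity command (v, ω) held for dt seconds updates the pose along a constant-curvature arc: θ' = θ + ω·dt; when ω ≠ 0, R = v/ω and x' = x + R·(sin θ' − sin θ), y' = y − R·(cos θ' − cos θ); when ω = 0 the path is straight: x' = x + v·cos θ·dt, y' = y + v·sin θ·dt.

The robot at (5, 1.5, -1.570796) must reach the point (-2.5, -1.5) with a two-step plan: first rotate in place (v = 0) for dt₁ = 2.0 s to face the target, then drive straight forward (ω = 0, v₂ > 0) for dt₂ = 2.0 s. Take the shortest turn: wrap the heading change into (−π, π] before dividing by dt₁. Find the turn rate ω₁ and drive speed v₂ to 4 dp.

heading to target = atan2(-1.5−1.5, -2.5−5) = -2.7611
Δθ = wrap(-2.7611 − -1.5708) = -1.1903; ω₁ = Δθ/dt₁ = -0.5951
distance = √((-2.5−5)² + (-1.5−1.5)²) = 8.0777; v₂ = distance/dt₂ = 4.0389

ω₁ = -0.5951, v₂ = 4.0389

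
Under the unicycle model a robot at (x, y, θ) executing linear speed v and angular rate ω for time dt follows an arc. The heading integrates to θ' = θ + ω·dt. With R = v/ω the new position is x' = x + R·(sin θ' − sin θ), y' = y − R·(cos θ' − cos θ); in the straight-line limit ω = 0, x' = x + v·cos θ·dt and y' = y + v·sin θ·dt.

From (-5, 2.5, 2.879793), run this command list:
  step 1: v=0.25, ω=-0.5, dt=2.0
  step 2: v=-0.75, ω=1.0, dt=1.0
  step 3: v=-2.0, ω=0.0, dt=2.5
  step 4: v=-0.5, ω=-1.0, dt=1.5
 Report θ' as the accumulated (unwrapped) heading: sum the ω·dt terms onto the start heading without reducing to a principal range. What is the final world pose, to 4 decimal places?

step 1: θ'=1.8798 (R=-0.5000) → pose (-5.3469, 2.8309, 1.8798)
step 2: θ'=2.8798 (R=-0.7500) → pose (-4.8265, 2.3345, 2.8798)
step 3: θ'=2.8798 (straight) → pose (0.0031, 1.0404, 2.8798)
step 4: θ'=1.3798 (R=0.5000) → pose (0.3646, 0.4626, 1.3798)

(0.3646, 0.4626, 1.3798)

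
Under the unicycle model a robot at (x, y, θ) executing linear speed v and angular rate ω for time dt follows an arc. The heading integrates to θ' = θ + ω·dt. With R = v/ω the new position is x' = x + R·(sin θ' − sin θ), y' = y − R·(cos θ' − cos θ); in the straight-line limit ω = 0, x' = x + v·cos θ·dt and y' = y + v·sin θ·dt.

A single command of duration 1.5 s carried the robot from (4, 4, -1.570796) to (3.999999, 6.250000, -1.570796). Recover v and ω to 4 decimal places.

v = -1.5000, ω = 0.0000

Δθ = -1.570796 − -1.570796 = 0.000000
ω = Δθ/dt = 0.000000/1.5 = 0.0000
ω = 0 → v = (Δx·cos θ + Δy·sin θ)/dt = -1.5000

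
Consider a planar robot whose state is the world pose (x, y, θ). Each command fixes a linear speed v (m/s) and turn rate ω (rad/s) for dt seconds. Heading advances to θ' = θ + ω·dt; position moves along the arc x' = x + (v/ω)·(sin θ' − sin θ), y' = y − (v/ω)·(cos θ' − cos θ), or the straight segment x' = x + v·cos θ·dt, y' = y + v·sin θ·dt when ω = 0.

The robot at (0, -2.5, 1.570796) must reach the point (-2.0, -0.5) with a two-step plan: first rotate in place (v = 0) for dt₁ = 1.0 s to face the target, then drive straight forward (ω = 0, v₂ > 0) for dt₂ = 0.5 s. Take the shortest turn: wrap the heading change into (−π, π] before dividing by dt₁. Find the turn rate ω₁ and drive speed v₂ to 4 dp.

heading to target = atan2(-0.5−-2.5, -2−0) = 2.3562
Δθ = wrap(2.3562 − 1.5708) = 0.7854; ω₁ = Δθ/dt₁ = 0.7854
distance = √((-2−0)² + (-0.5−-2.5)²) = 2.8284; v₂ = distance/dt₂ = 5.6569

ω₁ = 0.7854, v₂ = 5.6569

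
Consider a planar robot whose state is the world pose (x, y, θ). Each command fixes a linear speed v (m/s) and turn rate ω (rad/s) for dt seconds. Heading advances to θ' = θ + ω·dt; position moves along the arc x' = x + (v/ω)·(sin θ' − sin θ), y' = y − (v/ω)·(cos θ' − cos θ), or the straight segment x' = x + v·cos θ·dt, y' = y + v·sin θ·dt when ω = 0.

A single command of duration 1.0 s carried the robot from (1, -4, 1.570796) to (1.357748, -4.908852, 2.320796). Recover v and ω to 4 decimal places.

Δθ = 2.320796 − 1.570796 = 0.750000
ω = Δθ/dt = 0.750000/1.0 = 0.7500
R = −Δy/(cos θ' − cos θ) = -1.3333
v = R·ω = -1.3333·0.7500 = -1.0000

v = -1.0000, ω = 0.7500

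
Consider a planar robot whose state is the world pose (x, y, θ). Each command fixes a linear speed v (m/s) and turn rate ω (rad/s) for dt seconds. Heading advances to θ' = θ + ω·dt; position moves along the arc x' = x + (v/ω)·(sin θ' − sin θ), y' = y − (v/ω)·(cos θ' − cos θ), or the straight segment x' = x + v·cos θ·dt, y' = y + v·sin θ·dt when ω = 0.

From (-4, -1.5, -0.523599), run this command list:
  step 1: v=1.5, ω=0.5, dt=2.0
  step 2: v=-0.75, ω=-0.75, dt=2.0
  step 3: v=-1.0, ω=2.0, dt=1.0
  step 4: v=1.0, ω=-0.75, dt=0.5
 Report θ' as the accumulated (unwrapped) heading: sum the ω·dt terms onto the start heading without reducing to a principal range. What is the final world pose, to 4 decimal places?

(-2.9278, -0.8270, 0.6014)

step 1: θ'=0.4764 (R=3.0000) → pose (-1.1242, -1.5679, 0.4764)
step 2: θ'=-1.0236 (R=1.0000) → pose (-2.4368, -1.1995, -1.0236)
step 3: θ'=0.9764 (R=-0.5000) → pose (-3.2781, -1.1797, 0.9764)
step 4: θ'=0.6014 (R=-1.3333) → pose (-2.9278, -0.8270, 0.6014)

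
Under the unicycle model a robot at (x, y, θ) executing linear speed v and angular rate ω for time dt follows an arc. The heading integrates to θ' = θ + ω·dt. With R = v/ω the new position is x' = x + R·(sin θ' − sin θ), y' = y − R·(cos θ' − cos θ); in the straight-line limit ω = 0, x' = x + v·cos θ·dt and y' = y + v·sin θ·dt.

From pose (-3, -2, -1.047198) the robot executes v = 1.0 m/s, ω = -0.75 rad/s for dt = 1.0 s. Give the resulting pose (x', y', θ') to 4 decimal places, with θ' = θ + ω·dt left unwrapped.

θ' = -1.0472 + -0.75·1.0 = -1.7972
R = v/ω = 1.0/-0.75 = -1.3333
x' = -3 + -1.3333·(sin -1.7972 − sin -1.0472) = -2.8554
y' = -2 − -1.3333·(cos -1.7972 − cos -1.0472) = -2.9660

(-2.8554, -2.9660, -1.7972)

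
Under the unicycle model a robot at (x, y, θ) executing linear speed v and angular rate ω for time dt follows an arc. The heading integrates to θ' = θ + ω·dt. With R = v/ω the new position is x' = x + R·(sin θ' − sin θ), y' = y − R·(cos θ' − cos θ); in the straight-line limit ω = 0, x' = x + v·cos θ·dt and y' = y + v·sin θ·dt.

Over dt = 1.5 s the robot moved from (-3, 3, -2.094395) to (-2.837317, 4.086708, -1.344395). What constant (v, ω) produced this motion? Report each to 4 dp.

Δθ = -1.344395 − -2.094395 = 0.750000
ω = Δθ/dt = 0.750000/1.5 = 0.5000
R = −Δy/(cos θ' − cos θ) = -1.5000
v = R·ω = -1.5000·0.5000 = -0.7500

v = -0.7500, ω = 0.5000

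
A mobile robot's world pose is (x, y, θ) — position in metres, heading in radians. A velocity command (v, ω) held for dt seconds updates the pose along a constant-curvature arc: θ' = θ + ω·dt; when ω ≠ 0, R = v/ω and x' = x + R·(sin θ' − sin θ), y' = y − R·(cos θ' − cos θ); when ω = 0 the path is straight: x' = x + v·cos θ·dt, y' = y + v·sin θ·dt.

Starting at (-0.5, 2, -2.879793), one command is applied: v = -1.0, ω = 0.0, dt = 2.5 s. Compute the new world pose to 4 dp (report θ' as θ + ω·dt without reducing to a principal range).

θ' = -2.8798 + 0.0·2.5 = -2.8798
ω = 0 → straight: x' = -0.5 + -1.0·cos(-2.8798)·2.5 = 1.9148
y' = 2 + -1.0·sin(-2.8798)·2.5 = 2.6470

(1.9148, 2.6470, -2.8798)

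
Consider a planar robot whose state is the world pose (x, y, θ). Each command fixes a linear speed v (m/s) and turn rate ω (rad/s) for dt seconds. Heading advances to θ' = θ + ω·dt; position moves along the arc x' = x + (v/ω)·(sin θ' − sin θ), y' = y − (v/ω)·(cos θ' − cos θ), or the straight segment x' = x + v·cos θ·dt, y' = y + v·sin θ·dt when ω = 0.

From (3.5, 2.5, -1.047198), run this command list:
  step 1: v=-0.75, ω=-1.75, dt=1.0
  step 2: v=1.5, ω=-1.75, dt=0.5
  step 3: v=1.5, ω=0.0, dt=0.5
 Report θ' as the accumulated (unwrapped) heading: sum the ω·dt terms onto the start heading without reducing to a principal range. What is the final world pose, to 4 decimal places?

step 1: θ'=-2.7972 (R=0.4286) → pose (3.7265, 3.1177, -2.7972)
step 2: θ'=-3.6722 (R=-0.8571) → pose (3.0033, 3.1852, -3.6722)
step 3: θ'=-3.6722 (straight) → pose (2.3564, 3.5648, -3.6722)

(2.3564, 3.5648, -3.6722)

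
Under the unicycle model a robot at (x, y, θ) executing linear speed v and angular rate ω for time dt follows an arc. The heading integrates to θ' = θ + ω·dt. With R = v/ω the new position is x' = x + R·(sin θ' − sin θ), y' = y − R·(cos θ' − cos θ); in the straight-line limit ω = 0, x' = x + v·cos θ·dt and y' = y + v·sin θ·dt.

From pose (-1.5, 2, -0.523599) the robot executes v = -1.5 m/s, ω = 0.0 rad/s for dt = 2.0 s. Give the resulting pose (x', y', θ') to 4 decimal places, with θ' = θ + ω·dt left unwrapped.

(-4.0981, 3.5000, -0.5236)

θ' = -0.5236 + 0.0·2.0 = -0.5236
ω = 0 → straight: x' = -1.5 + -1.5·cos(-0.5236)·2.0 = -4.0981
y' = 2 + -1.5·sin(-0.5236)·2.0 = 3.5000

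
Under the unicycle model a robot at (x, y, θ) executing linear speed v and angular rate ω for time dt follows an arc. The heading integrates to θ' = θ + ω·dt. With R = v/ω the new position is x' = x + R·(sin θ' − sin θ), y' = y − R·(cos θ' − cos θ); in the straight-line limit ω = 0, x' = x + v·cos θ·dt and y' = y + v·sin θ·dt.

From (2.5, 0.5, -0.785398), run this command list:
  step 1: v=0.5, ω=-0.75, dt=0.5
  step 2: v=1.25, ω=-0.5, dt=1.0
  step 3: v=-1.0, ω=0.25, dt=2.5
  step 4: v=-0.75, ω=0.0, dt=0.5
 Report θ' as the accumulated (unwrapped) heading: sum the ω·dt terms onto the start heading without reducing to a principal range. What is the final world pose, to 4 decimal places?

step 1: θ'=-1.1604 (R=-0.6667) → pose (2.6399, 0.2946, -1.1604)
step 2: θ'=-1.6604 (R=-2.5000) → pose (2.8375, -0.9266, -1.6604)
step 3: θ'=-1.0354 (R=-4.0000) → pose (2.2938, 1.4721, -1.0354)
step 4: θ'=-1.0354 (straight) → pose (2.1025, 1.7946, -1.0354)

(2.1025, 1.7946, -1.0354)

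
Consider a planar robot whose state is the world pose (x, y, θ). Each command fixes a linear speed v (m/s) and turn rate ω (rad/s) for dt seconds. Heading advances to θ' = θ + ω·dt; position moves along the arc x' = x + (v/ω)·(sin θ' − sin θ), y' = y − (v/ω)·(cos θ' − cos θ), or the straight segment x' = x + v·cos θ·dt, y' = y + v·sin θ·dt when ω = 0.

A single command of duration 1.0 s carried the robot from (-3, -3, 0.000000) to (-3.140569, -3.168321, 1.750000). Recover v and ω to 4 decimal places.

v = -0.2500, ω = 1.7500

Δθ = 1.750000 − 0.000000 = 1.750000
ω = Δθ/dt = 1.750000/1.0 = 1.7500
R = −Δy/(cos θ' − cos θ) = -0.1429
v = R·ω = -0.1429·1.7500 = -0.2500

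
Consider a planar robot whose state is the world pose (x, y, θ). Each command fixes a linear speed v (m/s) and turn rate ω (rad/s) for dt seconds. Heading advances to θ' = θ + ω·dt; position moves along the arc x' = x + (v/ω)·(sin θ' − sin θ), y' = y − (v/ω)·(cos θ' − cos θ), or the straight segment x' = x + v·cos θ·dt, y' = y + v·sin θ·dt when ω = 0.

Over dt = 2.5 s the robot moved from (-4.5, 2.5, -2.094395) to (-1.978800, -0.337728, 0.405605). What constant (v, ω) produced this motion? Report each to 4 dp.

Δθ = 0.405605 − -2.094395 = 2.500000
ω = Δθ/dt = 2.500000/2.5 = 1.0000
R = −Δy/(cos θ' − cos θ) = 2.0000
v = R·ω = 2.0000·1.0000 = 2.0000

v = 2.0000, ω = 1.0000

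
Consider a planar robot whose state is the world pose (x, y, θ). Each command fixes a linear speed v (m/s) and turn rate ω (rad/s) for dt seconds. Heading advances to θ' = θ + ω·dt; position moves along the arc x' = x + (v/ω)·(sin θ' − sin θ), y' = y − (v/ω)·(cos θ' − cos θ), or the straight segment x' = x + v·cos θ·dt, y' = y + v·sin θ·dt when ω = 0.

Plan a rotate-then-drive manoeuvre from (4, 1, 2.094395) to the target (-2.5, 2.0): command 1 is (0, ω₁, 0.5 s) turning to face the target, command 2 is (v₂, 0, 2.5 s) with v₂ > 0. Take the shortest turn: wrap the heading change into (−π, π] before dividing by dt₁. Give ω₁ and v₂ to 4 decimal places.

ω₁ = 1.7891, v₂ = 2.6306

heading to target = atan2(2−1, -2.5−4) = 2.9889
Δθ = wrap(2.9889 − 2.0944) = 0.8945; ω₁ = Δθ/dt₁ = 1.7891
distance = √((-2.5−4)² + (2−1)²) = 6.5765; v₂ = distance/dt₂ = 2.6306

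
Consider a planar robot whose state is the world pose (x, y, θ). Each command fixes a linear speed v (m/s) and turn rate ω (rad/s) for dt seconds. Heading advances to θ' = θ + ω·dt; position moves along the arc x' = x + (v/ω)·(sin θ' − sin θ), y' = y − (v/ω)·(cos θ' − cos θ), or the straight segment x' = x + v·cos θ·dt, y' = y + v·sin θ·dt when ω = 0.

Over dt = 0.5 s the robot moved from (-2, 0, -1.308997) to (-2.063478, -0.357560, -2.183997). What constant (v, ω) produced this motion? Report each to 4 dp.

Δθ = -2.183997 − -1.308997 = -0.875000
ω = Δθ/dt = -0.875000/0.5 = -1.7500
R = −Δy/(cos θ' − cos θ) = -0.4286
v = R·ω = -0.4286·-1.7500 = 0.7500

v = 0.7500, ω = -1.7500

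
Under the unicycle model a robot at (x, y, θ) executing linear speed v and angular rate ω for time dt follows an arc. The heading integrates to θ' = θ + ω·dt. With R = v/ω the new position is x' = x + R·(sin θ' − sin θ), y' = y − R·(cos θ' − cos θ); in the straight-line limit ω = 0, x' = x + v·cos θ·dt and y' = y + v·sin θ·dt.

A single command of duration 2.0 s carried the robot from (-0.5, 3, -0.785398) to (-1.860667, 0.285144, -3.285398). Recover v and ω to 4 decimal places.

v = 2.0000, ω = -1.2500

Δθ = -3.285398 − -0.785398 = -2.500000
ω = Δθ/dt = -2.500000/2.0 = -1.2500
R = −Δy/(cos θ' − cos θ) = -1.6000
v = R·ω = -1.6000·-1.2500 = 2.0000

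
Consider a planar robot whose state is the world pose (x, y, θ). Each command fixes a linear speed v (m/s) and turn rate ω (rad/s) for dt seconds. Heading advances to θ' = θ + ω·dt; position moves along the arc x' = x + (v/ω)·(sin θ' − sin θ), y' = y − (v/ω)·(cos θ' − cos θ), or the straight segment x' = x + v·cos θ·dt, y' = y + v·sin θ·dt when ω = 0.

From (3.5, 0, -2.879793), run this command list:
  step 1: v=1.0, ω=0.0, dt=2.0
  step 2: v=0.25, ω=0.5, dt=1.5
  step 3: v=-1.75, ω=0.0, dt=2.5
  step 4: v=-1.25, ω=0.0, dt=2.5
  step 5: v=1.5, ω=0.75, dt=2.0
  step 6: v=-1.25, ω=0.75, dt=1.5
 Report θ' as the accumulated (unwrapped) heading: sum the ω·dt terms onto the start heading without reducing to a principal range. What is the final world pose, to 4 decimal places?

(3.9952, 3.0655, 0.4952)

step 1: θ'=-2.8798 (straight) → pose (1.5681, -0.5176, -2.8798)
step 2: θ'=-2.1298 (R=0.5000) → pose (1.2737, -0.7354, -2.1298)
step 3: θ'=-2.1298 (straight) → pose (3.5939, 2.9736, -2.1298)
step 4: θ'=-2.1298 (straight) → pose (5.2512, 5.6230, -2.1298)
step 5: θ'=-0.6298 (R=2.0000) → pose (5.7688, 2.9460, -0.6298)
step 6: θ'=0.4952 (R=-1.6667) → pose (3.9952, 3.0655, 0.4952)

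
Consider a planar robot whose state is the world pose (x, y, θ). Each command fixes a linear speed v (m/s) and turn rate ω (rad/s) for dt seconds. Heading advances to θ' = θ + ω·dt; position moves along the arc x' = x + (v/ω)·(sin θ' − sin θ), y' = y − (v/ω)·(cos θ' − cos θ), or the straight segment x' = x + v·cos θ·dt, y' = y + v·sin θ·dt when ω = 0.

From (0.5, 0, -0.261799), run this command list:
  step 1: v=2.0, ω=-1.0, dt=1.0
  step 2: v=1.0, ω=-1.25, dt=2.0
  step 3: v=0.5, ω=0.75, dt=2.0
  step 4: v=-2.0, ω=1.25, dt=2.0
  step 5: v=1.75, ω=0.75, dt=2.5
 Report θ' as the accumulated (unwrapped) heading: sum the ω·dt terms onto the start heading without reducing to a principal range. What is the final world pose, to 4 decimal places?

step 1: θ'=-1.2618 (R=-2.0000) → pose (1.8876, -1.3236, -1.2618)
step 2: θ'=-3.7618 (R=-0.8000) → pose (0.6606, -2.2179, -3.7618)
step 3: θ'=-2.2618 (R=0.6667) → pose (-0.2406, -2.3356, -2.2618)
step 4: θ'=0.2382 (R=-1.6000) → pose (-1.8511, 0.2390, 0.2382)
step 5: θ'=2.1132 (R=2.3333) → pose (-0.4033, 3.7109, 2.1132)

(-0.4033, 3.7109, 2.1132)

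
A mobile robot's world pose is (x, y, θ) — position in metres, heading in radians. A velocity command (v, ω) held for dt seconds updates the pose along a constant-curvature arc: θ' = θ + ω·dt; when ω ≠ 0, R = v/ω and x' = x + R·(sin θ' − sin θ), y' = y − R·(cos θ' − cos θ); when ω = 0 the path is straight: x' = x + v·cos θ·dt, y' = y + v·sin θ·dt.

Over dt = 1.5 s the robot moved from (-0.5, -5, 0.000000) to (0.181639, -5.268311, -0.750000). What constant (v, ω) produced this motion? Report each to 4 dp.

v = 0.5000, ω = -0.5000

Δθ = -0.750000 − 0.000000 = -0.750000
ω = Δθ/dt = -0.750000/1.5 = -0.5000
R = Δx/(sin θ' − sin θ) = -1.0000
v = R·ω = -1.0000·-0.5000 = 0.5000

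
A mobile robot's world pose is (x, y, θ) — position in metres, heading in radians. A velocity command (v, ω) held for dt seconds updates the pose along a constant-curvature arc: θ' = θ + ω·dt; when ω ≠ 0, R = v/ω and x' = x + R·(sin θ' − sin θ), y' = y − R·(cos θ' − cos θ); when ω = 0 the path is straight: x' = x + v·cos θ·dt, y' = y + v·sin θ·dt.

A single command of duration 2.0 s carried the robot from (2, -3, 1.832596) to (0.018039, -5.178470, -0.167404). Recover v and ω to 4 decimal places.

Δθ = -0.167404 − 1.832596 = -2.000000
ω = Δθ/dt = -2.000000/2.0 = -1.0000
R = −Δy/(cos θ' − cos θ) = 1.7500
v = R·ω = 1.7500·-1.0000 = -1.7500

v = -1.7500, ω = -1.0000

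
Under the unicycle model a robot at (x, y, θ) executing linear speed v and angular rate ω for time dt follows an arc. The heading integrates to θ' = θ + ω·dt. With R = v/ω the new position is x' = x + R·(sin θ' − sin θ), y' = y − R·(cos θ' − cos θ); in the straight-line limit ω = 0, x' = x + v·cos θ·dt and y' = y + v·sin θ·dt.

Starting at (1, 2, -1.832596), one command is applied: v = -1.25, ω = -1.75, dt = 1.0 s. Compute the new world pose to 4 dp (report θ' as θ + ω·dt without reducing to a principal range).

θ' = -1.8326 + -1.75·1.0 = -3.5826
R = v/ω = -1.25/-1.75 = 0.7143
x' = 1 + 0.7143·(sin -3.5826 − sin -1.8326) = 1.9948
y' = 2 − 0.7143·(cos -3.5826 − cos -1.8326) = 2.4611

(1.9948, 2.4611, -3.5826)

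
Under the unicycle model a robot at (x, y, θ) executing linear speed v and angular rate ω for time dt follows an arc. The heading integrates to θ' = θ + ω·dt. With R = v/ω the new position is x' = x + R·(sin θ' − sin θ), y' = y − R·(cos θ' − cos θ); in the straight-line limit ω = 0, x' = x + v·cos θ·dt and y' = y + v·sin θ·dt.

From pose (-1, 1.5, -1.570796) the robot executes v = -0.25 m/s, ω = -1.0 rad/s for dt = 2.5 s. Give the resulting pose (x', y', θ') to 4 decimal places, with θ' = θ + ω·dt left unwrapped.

θ' = -1.5708 + -1.0·2.5 = -4.0708
R = v/ω = -0.25/-1.0 = 0.2500
x' = -1 + 0.2500·(sin -4.0708 − sin -1.5708) = -0.5497
y' = 1.5 − 0.2500·(cos -4.0708 − cos -1.5708) = 1.6496

(-0.5497, 1.6496, -4.0708)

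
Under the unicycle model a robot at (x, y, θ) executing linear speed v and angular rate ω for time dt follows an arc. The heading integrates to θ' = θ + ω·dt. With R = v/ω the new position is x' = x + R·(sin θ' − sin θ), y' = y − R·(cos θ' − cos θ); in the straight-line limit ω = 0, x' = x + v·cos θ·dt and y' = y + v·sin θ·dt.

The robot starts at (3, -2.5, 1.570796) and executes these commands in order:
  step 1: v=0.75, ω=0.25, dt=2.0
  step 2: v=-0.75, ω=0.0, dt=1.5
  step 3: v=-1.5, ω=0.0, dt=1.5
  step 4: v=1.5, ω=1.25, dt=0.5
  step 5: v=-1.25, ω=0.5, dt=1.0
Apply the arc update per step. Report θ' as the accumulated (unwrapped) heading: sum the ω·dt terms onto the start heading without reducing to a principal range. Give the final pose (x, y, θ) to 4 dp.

step 1: θ'=2.0708 (R=3.0000) → pose (2.6327, -1.0617, 2.0708)
step 2: θ'=2.0708 (straight) → pose (3.1721, -2.0490, 2.0708)
step 3: θ'=2.0708 (straight) → pose (4.2508, -4.0236, 2.0708)
step 4: θ'=2.6958 (R=1.2000) → pose (3.7151, -3.5162, 2.6958)
step 5: θ'=3.1958 (R=-2.5000) → pose (4.9285, -3.7568, 3.1958)

(4.9285, -3.7568, 3.1958)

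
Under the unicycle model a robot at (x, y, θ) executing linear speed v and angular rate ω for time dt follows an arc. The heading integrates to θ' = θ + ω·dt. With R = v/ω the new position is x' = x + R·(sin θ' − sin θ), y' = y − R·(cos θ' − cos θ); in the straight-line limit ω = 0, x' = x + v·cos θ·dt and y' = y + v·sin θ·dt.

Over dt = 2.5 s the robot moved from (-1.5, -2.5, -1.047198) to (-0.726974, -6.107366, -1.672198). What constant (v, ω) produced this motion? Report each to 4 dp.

Δθ = -1.672198 − -1.047198 = -0.625000
ω = Δθ/dt = -0.625000/2.5 = -0.2500
R = −Δy/(cos θ' − cos θ) = -6.0000
v = R·ω = -6.0000·-0.2500 = 1.5000

v = 1.5000, ω = -0.2500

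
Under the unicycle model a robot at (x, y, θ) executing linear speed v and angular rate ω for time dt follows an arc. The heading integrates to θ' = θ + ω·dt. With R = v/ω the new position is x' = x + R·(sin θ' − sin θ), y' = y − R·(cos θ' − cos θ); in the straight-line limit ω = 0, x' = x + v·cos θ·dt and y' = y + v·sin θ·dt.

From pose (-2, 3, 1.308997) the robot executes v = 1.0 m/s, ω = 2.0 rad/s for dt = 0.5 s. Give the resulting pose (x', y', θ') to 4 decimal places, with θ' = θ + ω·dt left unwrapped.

θ' = 1.3090 + 2.0·0.5 = 2.3090
R = v/ω = 1.0/2.0 = 0.5000
x' = -2 + 0.5000·(sin 2.3090 − sin 1.3090) = -2.1131
y' = 3 − 0.5000·(cos 2.3090 − cos 1.3090) = 3.4659

(-2.1131, 3.4659, 2.3090)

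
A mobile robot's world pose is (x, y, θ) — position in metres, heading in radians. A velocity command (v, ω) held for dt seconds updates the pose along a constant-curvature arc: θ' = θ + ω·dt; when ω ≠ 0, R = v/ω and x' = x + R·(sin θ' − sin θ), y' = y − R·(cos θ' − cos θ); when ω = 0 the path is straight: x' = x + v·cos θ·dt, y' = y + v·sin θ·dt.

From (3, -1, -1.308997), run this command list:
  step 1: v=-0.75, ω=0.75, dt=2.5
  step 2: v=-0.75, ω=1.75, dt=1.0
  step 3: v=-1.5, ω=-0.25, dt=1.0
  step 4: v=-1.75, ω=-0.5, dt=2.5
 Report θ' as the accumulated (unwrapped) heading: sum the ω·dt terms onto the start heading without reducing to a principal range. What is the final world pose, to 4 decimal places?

(1.7521, -6.3458, 0.8160)

step 1: θ'=0.5660 (R=-1.0000) → pose (1.4978, -0.4148, 0.5660)
step 2: θ'=2.3160 (R=-0.4286) → pose (1.4127, -1.0671, 2.3160)
step 3: θ'=2.0660 (R=6.0000) → pose (2.2822, -2.2846, 2.0660)
step 4: θ'=0.8160 (R=3.5000) → pose (1.7521, -6.3458, 0.8160)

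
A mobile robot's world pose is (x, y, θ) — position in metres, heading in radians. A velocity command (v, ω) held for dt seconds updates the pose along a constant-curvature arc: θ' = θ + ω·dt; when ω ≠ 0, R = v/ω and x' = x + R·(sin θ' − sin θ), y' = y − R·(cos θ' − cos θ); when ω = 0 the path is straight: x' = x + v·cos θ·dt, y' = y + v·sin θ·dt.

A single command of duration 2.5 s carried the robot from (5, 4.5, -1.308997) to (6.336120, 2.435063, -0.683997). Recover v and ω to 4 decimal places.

Δθ = -0.683997 − -1.308997 = 0.625000
ω = Δθ/dt = 0.625000/2.5 = 0.2500
R = −Δy/(cos θ' − cos θ) = 4.0000
v = R·ω = 4.0000·0.2500 = 1.0000

v = 1.0000, ω = 0.2500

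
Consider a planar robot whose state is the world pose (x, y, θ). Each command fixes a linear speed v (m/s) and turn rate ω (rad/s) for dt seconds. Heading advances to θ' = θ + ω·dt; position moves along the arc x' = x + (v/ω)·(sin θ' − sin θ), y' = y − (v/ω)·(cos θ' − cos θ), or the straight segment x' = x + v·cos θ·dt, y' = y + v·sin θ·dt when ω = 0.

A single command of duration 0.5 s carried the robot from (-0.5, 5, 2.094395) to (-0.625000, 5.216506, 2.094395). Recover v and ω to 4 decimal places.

Δθ = 2.094395 − 2.094395 = 0.000000
ω = Δθ/dt = 0.000000/0.5 = 0.0000
ω = 0 → v = (Δx·cos θ + Δy·sin θ)/dt = 0.5000

v = 0.5000, ω = 0.0000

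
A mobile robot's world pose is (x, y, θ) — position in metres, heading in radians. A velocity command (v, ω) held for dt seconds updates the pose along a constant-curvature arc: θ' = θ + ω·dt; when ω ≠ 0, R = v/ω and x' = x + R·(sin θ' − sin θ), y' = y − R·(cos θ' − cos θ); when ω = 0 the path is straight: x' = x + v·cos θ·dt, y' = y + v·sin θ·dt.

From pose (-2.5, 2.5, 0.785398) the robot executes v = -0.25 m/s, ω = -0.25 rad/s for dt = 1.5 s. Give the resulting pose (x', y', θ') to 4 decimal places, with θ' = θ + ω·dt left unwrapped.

(-2.8081, 2.2901, 0.4104)

θ' = 0.7854 + -0.25·1.5 = 0.4104
R = v/ω = -0.25/-0.25 = 1.0000
x' = -2.5 + 1.0000·(sin 0.4104 − sin 0.7854) = -2.8081
y' = 2.5 − 1.0000·(cos 0.4104 − cos 0.7854) = 2.2901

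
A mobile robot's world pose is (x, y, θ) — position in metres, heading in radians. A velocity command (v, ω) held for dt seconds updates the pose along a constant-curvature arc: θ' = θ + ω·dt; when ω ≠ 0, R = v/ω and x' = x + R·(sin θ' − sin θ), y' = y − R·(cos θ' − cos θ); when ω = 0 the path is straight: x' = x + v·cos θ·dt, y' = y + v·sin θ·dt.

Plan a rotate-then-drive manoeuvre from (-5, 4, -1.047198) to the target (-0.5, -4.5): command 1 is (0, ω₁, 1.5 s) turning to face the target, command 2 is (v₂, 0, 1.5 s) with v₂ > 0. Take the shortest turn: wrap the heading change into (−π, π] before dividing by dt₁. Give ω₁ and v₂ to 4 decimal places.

heading to target = atan2(-4.5−4, -0.5−-5) = -1.0839
Δθ = wrap(-1.0839 − -1.0472) = -0.0367; ω₁ = Δθ/dt₁ = -0.0245
distance = √((-0.5−-5)² + (-4.5−4)²) = 9.6177; v₂ = distance/dt₂ = 6.4118

ω₁ = -0.0245, v₂ = 6.4118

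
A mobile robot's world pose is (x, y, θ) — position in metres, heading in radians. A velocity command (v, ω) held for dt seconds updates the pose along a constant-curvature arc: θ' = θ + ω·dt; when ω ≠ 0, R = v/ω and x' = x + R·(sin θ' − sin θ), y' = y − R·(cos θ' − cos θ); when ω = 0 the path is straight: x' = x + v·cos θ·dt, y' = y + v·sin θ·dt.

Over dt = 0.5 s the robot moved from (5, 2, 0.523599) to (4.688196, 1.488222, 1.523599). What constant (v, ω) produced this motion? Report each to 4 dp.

v = -1.2500, ω = 2.0000

Δθ = 1.523599 − 0.523599 = 1.000000
ω = Δθ/dt = 1.000000/0.5 = 2.0000
R = −Δy/(cos θ' − cos θ) = -0.6250
v = R·ω = -0.6250·2.0000 = -1.2500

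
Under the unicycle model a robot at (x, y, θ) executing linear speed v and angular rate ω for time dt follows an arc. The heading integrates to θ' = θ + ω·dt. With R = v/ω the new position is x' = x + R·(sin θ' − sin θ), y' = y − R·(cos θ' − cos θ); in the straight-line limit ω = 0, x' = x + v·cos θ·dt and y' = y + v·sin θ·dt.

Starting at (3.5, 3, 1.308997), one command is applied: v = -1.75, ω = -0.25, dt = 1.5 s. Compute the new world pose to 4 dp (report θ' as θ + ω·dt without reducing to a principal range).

(2.3665, 0.6494, 0.9340)

θ' = 1.3090 + -0.25·1.5 = 0.9340
R = v/ω = -1.75/-0.25 = 7.0000
x' = 3.5 + 7.0000·(sin 0.9340 − sin 1.3090) = 2.3665
y' = 3 − 7.0000·(cos 0.9340 − cos 1.3090) = 0.6494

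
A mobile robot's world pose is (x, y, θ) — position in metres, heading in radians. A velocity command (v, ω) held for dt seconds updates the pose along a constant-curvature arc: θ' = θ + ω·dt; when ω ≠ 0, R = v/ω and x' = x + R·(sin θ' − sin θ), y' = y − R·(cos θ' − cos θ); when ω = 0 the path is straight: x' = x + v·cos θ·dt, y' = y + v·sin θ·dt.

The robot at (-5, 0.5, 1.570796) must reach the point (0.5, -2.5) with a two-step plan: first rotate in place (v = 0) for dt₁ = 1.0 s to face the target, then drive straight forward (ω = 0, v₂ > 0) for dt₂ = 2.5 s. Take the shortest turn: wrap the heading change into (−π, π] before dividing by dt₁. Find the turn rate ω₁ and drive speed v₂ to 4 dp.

ω₁ = -2.0701, v₂ = 2.5060

heading to target = atan2(-2.5−0.5, 0.5−-5) = -0.4993
Δθ = wrap(-0.4993 − 1.5708) = -2.0701; ω₁ = Δθ/dt₁ = -2.0701
distance = √((0.5−-5)² + (-2.5−0.5)²) = 6.2650; v₂ = distance/dt₂ = 2.5060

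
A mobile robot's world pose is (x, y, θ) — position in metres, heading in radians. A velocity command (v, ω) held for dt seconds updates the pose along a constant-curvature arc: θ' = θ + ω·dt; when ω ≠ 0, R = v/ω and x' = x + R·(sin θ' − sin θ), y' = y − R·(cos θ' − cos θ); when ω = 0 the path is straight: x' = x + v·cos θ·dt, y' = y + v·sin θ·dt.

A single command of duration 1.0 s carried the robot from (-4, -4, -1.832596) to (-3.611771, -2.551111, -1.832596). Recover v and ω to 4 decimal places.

v = -1.5000, ω = 0.0000

Δθ = -1.832596 − -1.832596 = 0.000000
ω = Δθ/dt = 0.000000/1.0 = 0.0000
ω = 0 → v = (Δx·cos θ + Δy·sin θ)/dt = -1.5000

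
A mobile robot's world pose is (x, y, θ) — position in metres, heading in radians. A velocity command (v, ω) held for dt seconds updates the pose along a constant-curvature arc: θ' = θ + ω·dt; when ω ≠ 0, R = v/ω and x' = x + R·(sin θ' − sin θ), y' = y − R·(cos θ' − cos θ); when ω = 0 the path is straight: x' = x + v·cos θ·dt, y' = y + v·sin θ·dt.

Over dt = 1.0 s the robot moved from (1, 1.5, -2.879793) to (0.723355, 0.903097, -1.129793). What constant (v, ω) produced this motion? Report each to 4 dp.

v = 0.7500, ω = 1.7500

Δθ = -1.129793 − -2.879793 = 1.750000
ω = Δθ/dt = 1.750000/1.0 = 1.7500
R = −Δy/(cos θ' − cos θ) = 0.4286
v = R·ω = 0.4286·1.7500 = 0.7500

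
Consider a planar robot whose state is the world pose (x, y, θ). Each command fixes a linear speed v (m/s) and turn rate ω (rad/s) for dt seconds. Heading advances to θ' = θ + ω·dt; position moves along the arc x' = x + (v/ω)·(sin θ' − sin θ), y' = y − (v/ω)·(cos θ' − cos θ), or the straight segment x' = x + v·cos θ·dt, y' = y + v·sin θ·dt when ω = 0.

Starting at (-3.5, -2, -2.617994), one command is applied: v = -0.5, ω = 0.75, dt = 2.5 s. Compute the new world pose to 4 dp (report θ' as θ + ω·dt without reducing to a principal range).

θ' = -2.6180 + 0.75·2.5 = -0.7430
R = v/ω = -0.5/0.75 = -0.6667
x' = -3.5 + -0.6667·(sin -0.7430 − sin -2.6180) = -3.3823
y' = -2 − -0.6667·(cos -0.7430 − cos -2.6180) = -0.9317

(-3.3823, -0.9317, -0.7430)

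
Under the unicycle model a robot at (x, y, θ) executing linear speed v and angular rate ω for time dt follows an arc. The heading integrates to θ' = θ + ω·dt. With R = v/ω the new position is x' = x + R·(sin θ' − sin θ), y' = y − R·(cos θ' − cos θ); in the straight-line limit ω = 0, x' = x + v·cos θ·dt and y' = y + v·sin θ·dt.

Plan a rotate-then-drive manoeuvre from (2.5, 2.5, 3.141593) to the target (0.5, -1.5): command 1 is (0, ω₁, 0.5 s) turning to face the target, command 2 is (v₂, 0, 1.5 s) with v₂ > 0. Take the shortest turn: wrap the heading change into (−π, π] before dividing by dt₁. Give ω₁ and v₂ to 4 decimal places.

heading to target = atan2(-1.5−2.5, 0.5−2.5) = -2.0344
Δθ = wrap(-2.0344 − 3.1416) = 1.1071; ω₁ = Δθ/dt₁ = 2.2143
distance = √((0.5−2.5)² + (-1.5−2.5)²) = 4.4721; v₂ = distance/dt₂ = 2.9814

ω₁ = 2.2143, v₂ = 2.9814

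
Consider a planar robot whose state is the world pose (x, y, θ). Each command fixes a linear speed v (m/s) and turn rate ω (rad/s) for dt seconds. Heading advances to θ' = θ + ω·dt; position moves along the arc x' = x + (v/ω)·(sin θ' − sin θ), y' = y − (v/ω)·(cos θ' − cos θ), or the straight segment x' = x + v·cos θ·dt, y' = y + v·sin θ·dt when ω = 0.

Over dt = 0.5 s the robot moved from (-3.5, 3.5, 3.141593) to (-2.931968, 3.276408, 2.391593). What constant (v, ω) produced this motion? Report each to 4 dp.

Δθ = 2.391593 − 3.141593 = -0.750000
ω = Δθ/dt = -0.750000/0.5 = -1.5000
R = Δx/(sin θ' − sin θ) = 0.8333
v = R·ω = 0.8333·-1.5000 = -1.2500

v = -1.2500, ω = -1.5000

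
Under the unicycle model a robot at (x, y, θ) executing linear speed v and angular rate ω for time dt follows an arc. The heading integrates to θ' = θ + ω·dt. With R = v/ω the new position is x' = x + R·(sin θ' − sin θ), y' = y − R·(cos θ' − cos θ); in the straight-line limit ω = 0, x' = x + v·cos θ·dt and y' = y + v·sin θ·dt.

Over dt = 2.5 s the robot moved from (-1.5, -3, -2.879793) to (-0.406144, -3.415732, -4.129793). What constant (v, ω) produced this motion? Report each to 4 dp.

Δθ = -4.129793 − -2.879793 = -1.250000
ω = Δθ/dt = -1.250000/2.5 = -0.5000
R = Δx/(sin θ' − sin θ) = 1.0000
v = R·ω = 1.0000·-0.5000 = -0.5000

v = -0.5000, ω = -0.5000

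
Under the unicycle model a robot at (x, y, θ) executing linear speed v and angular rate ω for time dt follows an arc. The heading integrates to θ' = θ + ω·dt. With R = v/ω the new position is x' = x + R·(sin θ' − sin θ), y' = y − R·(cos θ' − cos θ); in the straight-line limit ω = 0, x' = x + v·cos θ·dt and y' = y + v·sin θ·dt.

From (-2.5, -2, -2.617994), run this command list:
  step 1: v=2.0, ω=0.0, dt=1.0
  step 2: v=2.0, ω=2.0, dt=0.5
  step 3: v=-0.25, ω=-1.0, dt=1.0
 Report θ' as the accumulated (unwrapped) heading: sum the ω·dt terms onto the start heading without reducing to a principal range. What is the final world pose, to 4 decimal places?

step 1: θ'=-2.6180 (straight) → pose (-4.2321, -3.0000, -2.6180)
step 2: θ'=-1.6180 (R=1.0000) → pose (-4.7309, -3.8188, -1.6180)
step 3: θ'=-2.6180 (R=0.2500) → pose (-4.6062, -3.6141, -2.6180)

(-4.6062, -3.6141, -2.6180)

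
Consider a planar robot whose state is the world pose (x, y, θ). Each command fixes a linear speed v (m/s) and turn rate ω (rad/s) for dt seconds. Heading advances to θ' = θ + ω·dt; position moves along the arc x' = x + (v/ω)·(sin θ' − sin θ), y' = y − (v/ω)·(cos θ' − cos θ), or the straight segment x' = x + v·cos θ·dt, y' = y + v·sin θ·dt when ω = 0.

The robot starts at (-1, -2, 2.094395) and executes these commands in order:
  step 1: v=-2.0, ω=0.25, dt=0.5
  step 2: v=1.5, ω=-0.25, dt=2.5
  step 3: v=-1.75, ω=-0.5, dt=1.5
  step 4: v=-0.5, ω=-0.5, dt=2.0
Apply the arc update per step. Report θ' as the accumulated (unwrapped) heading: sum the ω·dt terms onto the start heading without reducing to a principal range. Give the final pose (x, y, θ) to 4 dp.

step 1: θ'=2.2194 (R=-8.0000) → pose (-0.4472, -2.8326, 2.2194)
step 2: θ'=1.5944 (R=-6.0000) → pose (-1.6640, 0.6503, 1.5944)
step 3: θ'=0.8444 (R=3.5000) → pose (-2.5465, -1.7570, 0.8444)
step 4: θ'=-0.1556 (R=1.0000) → pose (-3.4491, -2.0807, -0.1556)

(-3.4491, -2.0807, -0.1556)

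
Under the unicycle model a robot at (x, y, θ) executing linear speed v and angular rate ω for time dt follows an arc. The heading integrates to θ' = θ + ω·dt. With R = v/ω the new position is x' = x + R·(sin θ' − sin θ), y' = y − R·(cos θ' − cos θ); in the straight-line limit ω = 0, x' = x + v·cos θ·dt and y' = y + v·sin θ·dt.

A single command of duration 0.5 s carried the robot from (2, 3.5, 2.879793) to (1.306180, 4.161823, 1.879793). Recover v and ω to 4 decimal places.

v = 2.0000, ω = -2.0000

Δθ = 1.879793 − 2.879793 = -1.000000
ω = Δθ/dt = -1.000000/0.5 = -2.0000
R = Δx/(sin θ' − sin θ) = -1.0000
v = R·ω = -1.0000·-2.0000 = 2.0000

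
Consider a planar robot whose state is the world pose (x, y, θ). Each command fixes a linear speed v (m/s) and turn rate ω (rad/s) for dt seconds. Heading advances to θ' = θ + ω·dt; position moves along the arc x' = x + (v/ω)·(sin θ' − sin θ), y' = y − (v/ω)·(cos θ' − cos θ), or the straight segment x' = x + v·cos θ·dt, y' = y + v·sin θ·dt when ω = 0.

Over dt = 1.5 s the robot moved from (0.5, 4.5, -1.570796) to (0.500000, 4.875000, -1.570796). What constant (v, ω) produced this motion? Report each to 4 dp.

v = -0.2500, ω = 0.0000

Δθ = -1.570796 − -1.570796 = 0.000000
ω = Δθ/dt = 0.000000/1.5 = 0.0000
ω = 0 → v = (Δx·cos θ + Δy·sin θ)/dt = -0.2500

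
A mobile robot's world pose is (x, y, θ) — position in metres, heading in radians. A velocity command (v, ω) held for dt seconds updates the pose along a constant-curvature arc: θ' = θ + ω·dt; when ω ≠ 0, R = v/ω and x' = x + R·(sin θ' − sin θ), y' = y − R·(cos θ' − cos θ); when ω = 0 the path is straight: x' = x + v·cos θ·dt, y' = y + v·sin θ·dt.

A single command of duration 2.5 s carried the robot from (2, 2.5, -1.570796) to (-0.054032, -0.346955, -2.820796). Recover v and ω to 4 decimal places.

v = 1.5000, ω = -0.5000

Δθ = -2.820796 − -1.570796 = -1.250000
ω = Δθ/dt = -1.250000/2.5 = -0.5000
R = −Δy/(cos θ' − cos θ) = -3.0000
v = R·ω = -3.0000·-0.5000 = 1.5000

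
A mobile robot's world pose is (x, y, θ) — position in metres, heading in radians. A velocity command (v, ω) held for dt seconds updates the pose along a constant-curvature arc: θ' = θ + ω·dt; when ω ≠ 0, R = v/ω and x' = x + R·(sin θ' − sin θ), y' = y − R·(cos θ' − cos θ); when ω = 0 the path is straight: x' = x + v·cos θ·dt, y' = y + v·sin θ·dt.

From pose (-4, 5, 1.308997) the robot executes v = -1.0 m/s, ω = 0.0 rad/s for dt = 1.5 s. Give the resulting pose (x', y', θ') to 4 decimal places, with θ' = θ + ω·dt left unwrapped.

θ' = 1.3090 + 0.0·1.5 = 1.3090
ω = 0 → straight: x' = -4 + -1.0·cos(1.3090)·1.5 = -4.3882
y' = 5 + -1.0·sin(1.3090)·1.5 = 3.5511

(-4.3882, 3.5511, 1.3090)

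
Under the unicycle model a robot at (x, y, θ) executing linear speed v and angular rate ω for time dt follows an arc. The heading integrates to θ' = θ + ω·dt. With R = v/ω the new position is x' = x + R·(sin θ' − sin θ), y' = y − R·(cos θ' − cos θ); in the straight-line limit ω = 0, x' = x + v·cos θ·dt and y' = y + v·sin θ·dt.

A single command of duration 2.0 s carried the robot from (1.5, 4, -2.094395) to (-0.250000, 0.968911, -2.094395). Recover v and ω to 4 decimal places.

v = 1.7500, ω = 0.0000

Δθ = -2.094395 − -2.094395 = 0.000000
ω = Δθ/dt = 0.000000/2.0 = 0.0000
ω = 0 → v = (Δx·cos θ + Δy·sin θ)/dt = 1.7500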